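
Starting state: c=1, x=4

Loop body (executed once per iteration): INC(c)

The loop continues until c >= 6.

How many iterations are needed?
5

Tracing iterations:
Initial: c=1, x=4
After iteration 1: c=2, x=4
After iteration 2: c=3, x=4
After iteration 3: c=4, x=4
After iteration 4: c=5, x=4
After iteration 5: c=6, x=4
c >= 6 now holds, so the loop exits after 5 iterations.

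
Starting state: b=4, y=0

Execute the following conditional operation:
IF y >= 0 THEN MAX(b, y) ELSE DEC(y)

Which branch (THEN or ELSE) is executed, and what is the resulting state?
Branch: THEN, Final state: b=4, y=0

Evaluating condition: y >= 0
y = 0
Condition is True, so THEN branch executes
After MAX(b, y): b=4, y=0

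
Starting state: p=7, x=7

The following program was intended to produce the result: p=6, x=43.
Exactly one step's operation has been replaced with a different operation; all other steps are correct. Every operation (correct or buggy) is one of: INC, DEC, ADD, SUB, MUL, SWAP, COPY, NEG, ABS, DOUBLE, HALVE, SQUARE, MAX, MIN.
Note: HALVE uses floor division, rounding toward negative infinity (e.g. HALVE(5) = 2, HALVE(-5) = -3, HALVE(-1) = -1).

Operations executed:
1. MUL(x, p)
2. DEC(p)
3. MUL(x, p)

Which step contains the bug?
Step 3

Trace with buggy code:
Initial: p=7, x=7
After step 1: p=7, x=49
After step 2: p=6, x=49
After step 3: p=6, x=294
Actual final p=6, x=294 ≠ expected p=6, x=43.
Step 3 is the only position where a single-operation replacement can produce the expected result.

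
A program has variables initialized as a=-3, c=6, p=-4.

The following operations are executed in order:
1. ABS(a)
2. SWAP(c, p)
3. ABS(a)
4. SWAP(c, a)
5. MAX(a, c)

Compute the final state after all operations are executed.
{a: 3, c: 3, p: 6}

Step-by-step execution:
Initial: a=-3, c=6, p=-4
After step 1 (ABS(a)): a=3, c=6, p=-4
After step 2 (SWAP(c, p)): a=3, c=-4, p=6
After step 3 (ABS(a)): a=3, c=-4, p=6
After step 4 (SWAP(c, a)): a=-4, c=3, p=6
After step 5 (MAX(a, c)): a=3, c=3, p=6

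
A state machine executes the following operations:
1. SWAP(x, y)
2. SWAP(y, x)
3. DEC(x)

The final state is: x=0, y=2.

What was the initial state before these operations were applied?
x=1, y=2

Working backwards:
Final state: x=0, y=2
Before step 3 (DEC(x)): x=1, y=2
Before step 2 (SWAP(y, x)): x=2, y=1
Before step 1 (SWAP(x, y)): x=1, y=2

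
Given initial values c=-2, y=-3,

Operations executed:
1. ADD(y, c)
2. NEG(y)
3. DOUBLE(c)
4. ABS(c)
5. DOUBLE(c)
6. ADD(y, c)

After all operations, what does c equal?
c = 8

Tracing execution:
Step 1: ADD(y, c) → c = -2
Step 2: NEG(y) → c = -2
Step 3: DOUBLE(c) → c = -4
Step 4: ABS(c) → c = 4
Step 5: DOUBLE(c) → c = 8
Step 6: ADD(y, c) → c = 8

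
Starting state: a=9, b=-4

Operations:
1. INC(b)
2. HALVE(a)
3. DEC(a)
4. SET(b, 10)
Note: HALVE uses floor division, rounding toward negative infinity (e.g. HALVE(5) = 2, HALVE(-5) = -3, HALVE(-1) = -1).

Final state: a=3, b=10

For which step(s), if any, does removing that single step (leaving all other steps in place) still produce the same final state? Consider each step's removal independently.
Step(s) 1

Testing removal of each single step:
Without step 1: final = a=3, b=10 (same)
Without step 2: final = a=8, b=10 (different)
Without step 3: final = a=4, b=10 (different)
Without step 4: final = a=3, b=-3 (different)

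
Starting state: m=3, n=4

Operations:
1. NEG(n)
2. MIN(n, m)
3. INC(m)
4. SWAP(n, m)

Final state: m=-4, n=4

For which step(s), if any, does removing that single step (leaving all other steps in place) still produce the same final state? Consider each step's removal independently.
Step(s) 2

Testing removal of each single step:
Without step 1: final = m=3, n=4 (different)
Without step 2: final = m=-4, n=4 (same)
Without step 3: final = m=-4, n=3 (different)
Without step 4: final = m=4, n=-4 (different)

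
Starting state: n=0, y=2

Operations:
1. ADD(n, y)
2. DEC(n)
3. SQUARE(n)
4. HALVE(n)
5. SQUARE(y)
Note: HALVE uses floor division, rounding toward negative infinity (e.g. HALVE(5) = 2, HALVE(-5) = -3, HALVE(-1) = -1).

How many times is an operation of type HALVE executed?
1

Counting HALVE operations:
Step 4: HALVE(n) ← HALVE
Total: 1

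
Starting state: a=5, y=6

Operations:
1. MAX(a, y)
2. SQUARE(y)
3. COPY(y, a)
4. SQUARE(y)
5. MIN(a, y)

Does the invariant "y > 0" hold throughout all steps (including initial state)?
Yes

The invariant holds at every step.

State at each step:
Initial: a=5, y=6
After step 1: a=6, y=6
After step 2: a=6, y=36
After step 3: a=6, y=6
After step 4: a=6, y=36
After step 5: a=6, y=36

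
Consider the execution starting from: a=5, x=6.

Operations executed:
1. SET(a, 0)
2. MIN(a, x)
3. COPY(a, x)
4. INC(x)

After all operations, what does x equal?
x = 7

Tracing execution:
Step 1: SET(a, 0) → x = 6
Step 2: MIN(a, x) → x = 6
Step 3: COPY(a, x) → x = 6
Step 4: INC(x) → x = 7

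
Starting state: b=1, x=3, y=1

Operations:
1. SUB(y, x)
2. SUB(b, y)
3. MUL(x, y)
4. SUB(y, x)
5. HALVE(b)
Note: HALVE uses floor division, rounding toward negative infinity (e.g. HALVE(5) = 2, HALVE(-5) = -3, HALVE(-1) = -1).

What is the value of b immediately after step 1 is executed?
b = 1

Tracing b through execution:
Initial: b = 1
After step 1 (SUB(y, x)): b = 1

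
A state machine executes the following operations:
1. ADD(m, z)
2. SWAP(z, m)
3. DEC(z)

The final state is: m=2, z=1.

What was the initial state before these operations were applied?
m=0, z=2

Working backwards:
Final state: m=2, z=1
Before step 3 (DEC(z)): m=2, z=2
Before step 2 (SWAP(z, m)): m=2, z=2
Before step 1 (ADD(m, z)): m=0, z=2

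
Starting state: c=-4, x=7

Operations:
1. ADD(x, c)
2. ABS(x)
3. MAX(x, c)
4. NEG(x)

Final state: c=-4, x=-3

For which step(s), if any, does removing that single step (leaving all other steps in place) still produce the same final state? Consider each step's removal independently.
Step(s) 2, 3

Testing removal of each single step:
Without step 1: final = c=-4, x=-7 (different)
Without step 2: final = c=-4, x=-3 (same)
Without step 3: final = c=-4, x=-3 (same)
Without step 4: final = c=-4, x=3 (different)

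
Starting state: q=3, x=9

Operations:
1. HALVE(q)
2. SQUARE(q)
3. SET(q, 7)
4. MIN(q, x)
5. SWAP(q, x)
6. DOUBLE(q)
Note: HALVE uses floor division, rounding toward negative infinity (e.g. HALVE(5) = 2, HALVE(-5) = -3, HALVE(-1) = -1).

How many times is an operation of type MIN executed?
1

Counting MIN operations:
Step 4: MIN(q, x) ← MIN
Total: 1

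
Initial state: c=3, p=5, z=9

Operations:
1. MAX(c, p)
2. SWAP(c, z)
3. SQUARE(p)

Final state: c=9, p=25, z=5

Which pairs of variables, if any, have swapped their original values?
None

Comparing initial and final values:
z: 9 → 5
c: 3 → 9
p: 5 → 25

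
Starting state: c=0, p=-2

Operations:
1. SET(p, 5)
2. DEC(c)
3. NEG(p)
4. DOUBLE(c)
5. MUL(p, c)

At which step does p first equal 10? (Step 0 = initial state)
Step 5

Tracing p:
Initial: p = -2
After step 1: p = 5
After step 2: p = 5
After step 3: p = -5
After step 4: p = -5
After step 5: p = 10 ← first occurrence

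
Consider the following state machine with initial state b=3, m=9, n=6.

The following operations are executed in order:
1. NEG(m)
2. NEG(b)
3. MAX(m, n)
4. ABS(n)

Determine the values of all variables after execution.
{b: -3, m: 6, n: 6}

Step-by-step execution:
Initial: b=3, m=9, n=6
After step 1 (NEG(m)): b=3, m=-9, n=6
After step 2 (NEG(b)): b=-3, m=-9, n=6
After step 3 (MAX(m, n)): b=-3, m=6, n=6
After step 4 (ABS(n)): b=-3, m=6, n=6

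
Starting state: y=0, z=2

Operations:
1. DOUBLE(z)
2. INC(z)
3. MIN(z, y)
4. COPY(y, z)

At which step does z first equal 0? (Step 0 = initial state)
Step 3

Tracing z:
Initial: z = 2
After step 1: z = 4
After step 2: z = 5
After step 3: z = 0 ← first occurrence
After step 4: z = 0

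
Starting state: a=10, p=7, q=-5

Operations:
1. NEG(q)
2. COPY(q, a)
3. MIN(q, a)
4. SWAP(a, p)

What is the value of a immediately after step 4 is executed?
a = 7

Tracing a through execution:
Initial: a = 10
After step 1 (NEG(q)): a = 10
After step 2 (COPY(q, a)): a = 10
After step 3 (MIN(q, a)): a = 10
After step 4 (SWAP(a, p)): a = 7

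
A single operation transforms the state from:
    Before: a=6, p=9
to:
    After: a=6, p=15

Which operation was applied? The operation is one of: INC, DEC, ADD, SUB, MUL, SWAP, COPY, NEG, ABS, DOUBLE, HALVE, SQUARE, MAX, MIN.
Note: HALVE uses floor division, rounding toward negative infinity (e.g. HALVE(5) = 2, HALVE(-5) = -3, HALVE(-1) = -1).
ADD(p, a)

Analyzing the change:
Before: a=6, p=9
After: a=6, p=15
Variable p changed from 9 to 15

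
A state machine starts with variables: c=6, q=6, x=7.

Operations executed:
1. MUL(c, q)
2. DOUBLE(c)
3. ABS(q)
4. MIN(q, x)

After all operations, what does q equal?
q = 6

Tracing execution:
Step 1: MUL(c, q) → q = 6
Step 2: DOUBLE(c) → q = 6
Step 3: ABS(q) → q = 6
Step 4: MIN(q, x) → q = 6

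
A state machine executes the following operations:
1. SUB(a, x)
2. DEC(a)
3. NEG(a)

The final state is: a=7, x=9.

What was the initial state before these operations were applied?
a=3, x=9

Working backwards:
Final state: a=7, x=9
Before step 3 (NEG(a)): a=-7, x=9
Before step 2 (DEC(a)): a=-6, x=9
Before step 1 (SUB(a, x)): a=3, x=9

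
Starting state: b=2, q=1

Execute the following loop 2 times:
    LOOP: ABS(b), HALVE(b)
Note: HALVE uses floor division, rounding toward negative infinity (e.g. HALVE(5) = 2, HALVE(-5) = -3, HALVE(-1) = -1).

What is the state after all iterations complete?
b=0, q=1

Iteration trace:
Start: b=2, q=1
After iteration 1: b=1, q=1
After iteration 2: b=0, q=1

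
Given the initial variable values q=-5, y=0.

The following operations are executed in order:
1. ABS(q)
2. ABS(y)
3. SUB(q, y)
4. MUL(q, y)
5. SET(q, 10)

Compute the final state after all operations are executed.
{q: 10, y: 0}

Step-by-step execution:
Initial: q=-5, y=0
After step 1 (ABS(q)): q=5, y=0
After step 2 (ABS(y)): q=5, y=0
After step 3 (SUB(q, y)): q=5, y=0
After step 4 (MUL(q, y)): q=0, y=0
After step 5 (SET(q, 10)): q=10, y=0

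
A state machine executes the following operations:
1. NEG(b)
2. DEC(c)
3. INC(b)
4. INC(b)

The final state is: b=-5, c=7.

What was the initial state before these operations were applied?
b=7, c=8

Working backwards:
Final state: b=-5, c=7
Before step 4 (INC(b)): b=-6, c=7
Before step 3 (INC(b)): b=-7, c=7
Before step 2 (DEC(c)): b=-7, c=8
Before step 1 (NEG(b)): b=7, c=8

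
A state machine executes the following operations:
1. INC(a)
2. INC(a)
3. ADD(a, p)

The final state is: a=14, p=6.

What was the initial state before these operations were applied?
a=6, p=6

Working backwards:
Final state: a=14, p=6
Before step 3 (ADD(a, p)): a=8, p=6
Before step 2 (INC(a)): a=7, p=6
Before step 1 (INC(a)): a=6, p=6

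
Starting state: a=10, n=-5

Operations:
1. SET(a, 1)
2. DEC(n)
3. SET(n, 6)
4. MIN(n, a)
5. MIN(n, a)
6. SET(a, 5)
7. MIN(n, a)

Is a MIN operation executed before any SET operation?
No

First MIN: step 4
First SET: step 1
Since 4 > 1, SET comes first.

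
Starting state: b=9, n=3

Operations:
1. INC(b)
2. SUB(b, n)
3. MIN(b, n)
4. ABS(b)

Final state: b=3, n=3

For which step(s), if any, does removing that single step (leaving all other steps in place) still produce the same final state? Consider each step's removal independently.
Step(s) 1, 2, 4

Testing removal of each single step:
Without step 1: final = b=3, n=3 (same)
Without step 2: final = b=3, n=3 (same)
Without step 3: final = b=7, n=3 (different)
Without step 4: final = b=3, n=3 (same)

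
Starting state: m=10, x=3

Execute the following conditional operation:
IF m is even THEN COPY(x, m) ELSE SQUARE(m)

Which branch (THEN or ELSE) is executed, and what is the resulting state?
Branch: THEN, Final state: m=10, x=10

Evaluating condition: m is even
Condition is True, so THEN branch executes
After COPY(x, m): m=10, x=10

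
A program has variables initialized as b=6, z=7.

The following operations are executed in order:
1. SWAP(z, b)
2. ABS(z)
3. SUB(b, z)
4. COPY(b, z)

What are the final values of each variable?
{b: 6, z: 6}

Step-by-step execution:
Initial: b=6, z=7
After step 1 (SWAP(z, b)): b=7, z=6
After step 2 (ABS(z)): b=7, z=6
After step 3 (SUB(b, z)): b=1, z=6
After step 4 (COPY(b, z)): b=6, z=6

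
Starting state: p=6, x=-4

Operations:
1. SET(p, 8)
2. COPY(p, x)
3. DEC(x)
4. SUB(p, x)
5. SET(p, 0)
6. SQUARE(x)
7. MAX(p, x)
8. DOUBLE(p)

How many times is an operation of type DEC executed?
1

Counting DEC operations:
Step 3: DEC(x) ← DEC
Total: 1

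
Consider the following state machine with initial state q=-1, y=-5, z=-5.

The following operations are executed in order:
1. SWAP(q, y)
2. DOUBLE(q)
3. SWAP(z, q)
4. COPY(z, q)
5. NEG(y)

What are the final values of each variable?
{q: -5, y: 1, z: -5}

Step-by-step execution:
Initial: q=-1, y=-5, z=-5
After step 1 (SWAP(q, y)): q=-5, y=-1, z=-5
After step 2 (DOUBLE(q)): q=-10, y=-1, z=-5
After step 3 (SWAP(z, q)): q=-5, y=-1, z=-10
After step 4 (COPY(z, q)): q=-5, y=-1, z=-5
After step 5 (NEG(y)): q=-5, y=1, z=-5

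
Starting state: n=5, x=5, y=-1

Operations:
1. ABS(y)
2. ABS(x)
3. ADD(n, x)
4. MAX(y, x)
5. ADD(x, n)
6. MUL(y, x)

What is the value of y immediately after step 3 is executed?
y = 1

Tracing y through execution:
Initial: y = -1
After step 1 (ABS(y)): y = 1
After step 2 (ABS(x)): y = 1
After step 3 (ADD(n, x)): y = 1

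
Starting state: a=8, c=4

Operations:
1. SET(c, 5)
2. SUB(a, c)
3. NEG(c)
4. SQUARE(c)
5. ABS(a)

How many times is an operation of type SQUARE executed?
1

Counting SQUARE operations:
Step 4: SQUARE(c) ← SQUARE
Total: 1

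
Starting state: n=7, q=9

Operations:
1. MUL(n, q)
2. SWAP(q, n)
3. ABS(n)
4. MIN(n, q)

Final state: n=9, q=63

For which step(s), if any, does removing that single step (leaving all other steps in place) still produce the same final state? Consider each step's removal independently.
Step(s) 3, 4

Testing removal of each single step:
Without step 1: final = n=7, q=7 (different)
Without step 2: final = n=9, q=9 (different)
Without step 3: final = n=9, q=63 (same)
Without step 4: final = n=9, q=63 (same)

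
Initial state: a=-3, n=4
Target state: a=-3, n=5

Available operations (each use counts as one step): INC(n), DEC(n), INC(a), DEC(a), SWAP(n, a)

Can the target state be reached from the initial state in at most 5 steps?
Yes

Path (1 step): INC(n)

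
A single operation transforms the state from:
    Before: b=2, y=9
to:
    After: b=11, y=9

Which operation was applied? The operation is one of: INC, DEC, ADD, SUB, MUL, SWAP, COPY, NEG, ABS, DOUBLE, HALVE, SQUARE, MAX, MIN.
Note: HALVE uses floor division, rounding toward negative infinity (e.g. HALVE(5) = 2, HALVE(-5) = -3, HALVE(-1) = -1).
ADD(b, y)

Analyzing the change:
Before: b=2, y=9
After: b=11, y=9
Variable b changed from 2 to 11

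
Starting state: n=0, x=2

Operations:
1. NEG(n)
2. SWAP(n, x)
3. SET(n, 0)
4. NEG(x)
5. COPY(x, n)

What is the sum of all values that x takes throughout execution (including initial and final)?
4

Values of x at each step:
Initial: x = 2
After step 1: x = 2
After step 2: x = 0
After step 3: x = 0
After step 4: x = 0
After step 5: x = 0
Sum = 2 + 2 + 0 + 0 + 0 + 0 = 4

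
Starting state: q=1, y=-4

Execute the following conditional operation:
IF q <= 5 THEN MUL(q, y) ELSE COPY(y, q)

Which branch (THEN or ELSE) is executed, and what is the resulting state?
Branch: THEN, Final state: q=-4, y=-4

Evaluating condition: q <= 5
q = 1
Condition is True, so THEN branch executes
After MUL(q, y): q=-4, y=-4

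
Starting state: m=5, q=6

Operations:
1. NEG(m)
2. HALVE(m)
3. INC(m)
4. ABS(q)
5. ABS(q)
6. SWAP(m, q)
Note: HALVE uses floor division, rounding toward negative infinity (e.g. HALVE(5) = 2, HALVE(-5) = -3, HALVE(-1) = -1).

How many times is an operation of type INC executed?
1

Counting INC operations:
Step 3: INC(m) ← INC
Total: 1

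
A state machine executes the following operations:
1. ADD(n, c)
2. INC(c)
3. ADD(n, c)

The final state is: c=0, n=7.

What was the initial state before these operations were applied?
c=-1, n=8

Working backwards:
Final state: c=0, n=7
Before step 3 (ADD(n, c)): c=0, n=7
Before step 2 (INC(c)): c=-1, n=7
Before step 1 (ADD(n, c)): c=-1, n=8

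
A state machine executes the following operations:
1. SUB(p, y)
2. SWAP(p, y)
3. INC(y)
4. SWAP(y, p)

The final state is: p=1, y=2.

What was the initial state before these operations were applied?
p=2, y=2

Working backwards:
Final state: p=1, y=2
Before step 4 (SWAP(y, p)): p=2, y=1
Before step 3 (INC(y)): p=2, y=0
Before step 2 (SWAP(p, y)): p=0, y=2
Before step 1 (SUB(p, y)): p=2, y=2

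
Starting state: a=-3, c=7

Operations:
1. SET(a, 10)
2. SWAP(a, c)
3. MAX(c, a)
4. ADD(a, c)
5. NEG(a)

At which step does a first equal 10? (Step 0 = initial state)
Step 1

Tracing a:
Initial: a = -3
After step 1: a = 10 ← first occurrence
After step 2: a = 7
After step 3: a = 7
After step 4: a = 17
After step 5: a = -17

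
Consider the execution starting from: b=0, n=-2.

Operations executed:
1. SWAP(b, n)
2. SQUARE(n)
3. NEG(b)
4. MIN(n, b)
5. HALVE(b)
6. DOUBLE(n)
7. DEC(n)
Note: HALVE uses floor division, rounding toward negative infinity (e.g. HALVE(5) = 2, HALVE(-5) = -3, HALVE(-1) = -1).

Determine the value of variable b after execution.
b = 1

Tracing execution:
Step 1: SWAP(b, n) → b = -2
Step 2: SQUARE(n) → b = -2
Step 3: NEG(b) → b = 2
Step 4: MIN(n, b) → b = 2
Step 5: HALVE(b) → b = 1
Step 6: DOUBLE(n) → b = 1
Step 7: DEC(n) → b = 1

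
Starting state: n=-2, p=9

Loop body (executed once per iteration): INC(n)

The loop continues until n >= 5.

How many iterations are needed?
7

Tracing iterations:
Initial: n=-2, p=9
After iteration 1: n=-1, p=9
After iteration 2: n=0, p=9
After iteration 3: n=1, p=9
After iteration 4: n=2, p=9
After iteration 5: n=3, p=9
After iteration 6: n=4, p=9
After iteration 7: n=5, p=9
n >= 5 now holds, so the loop exits after 7 iterations.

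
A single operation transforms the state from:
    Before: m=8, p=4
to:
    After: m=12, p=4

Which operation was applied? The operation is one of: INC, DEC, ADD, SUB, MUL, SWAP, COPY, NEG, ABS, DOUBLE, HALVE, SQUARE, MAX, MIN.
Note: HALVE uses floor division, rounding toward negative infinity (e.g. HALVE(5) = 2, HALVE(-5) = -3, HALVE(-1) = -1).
ADD(m, p)

Analyzing the change:
Before: m=8, p=4
After: m=12, p=4
Variable m changed from 8 to 12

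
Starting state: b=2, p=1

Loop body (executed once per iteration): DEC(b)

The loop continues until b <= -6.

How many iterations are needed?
8

Tracing iterations:
Initial: b=2, p=1
After iteration 1: b=1, p=1
After iteration 2: b=0, p=1
After iteration 3: b=-1, p=1
After iteration 4: b=-2, p=1
After iteration 5: b=-3, p=1
After iteration 6: b=-4, p=1
After iteration 7: b=-5, p=1
After iteration 8: b=-6, p=1
b <= -6 now holds, so the loop exits after 8 iterations.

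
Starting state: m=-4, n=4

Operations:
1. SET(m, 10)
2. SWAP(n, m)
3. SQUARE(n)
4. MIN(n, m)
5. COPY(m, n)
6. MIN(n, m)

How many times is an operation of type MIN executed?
2

Counting MIN operations:
Step 4: MIN(n, m) ← MIN
Step 6: MIN(n, m) ← MIN
Total: 2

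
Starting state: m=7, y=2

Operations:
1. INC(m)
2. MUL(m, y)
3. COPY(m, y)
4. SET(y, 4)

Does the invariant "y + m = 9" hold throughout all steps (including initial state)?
No, violated after step 1

The invariant is violated after step 1.

State at each step:
Initial: m=7, y=2
After step 1: m=8, y=2
After step 2: m=16, y=2
After step 3: m=2, y=2
After step 4: m=2, y=4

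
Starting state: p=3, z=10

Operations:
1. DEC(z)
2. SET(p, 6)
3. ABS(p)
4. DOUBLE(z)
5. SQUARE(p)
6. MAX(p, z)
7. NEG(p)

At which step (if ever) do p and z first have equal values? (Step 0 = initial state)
Never

p and z never become equal during execution.

Comparing values at each step:
Initial: p=3, z=10
After step 1: p=3, z=9
After step 2: p=6, z=9
After step 3: p=6, z=9
After step 4: p=6, z=18
After step 5: p=36, z=18
After step 6: p=36, z=18
After step 7: p=-36, z=18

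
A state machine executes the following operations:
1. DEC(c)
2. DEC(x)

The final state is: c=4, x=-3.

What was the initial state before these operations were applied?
c=5, x=-2

Working backwards:
Final state: c=4, x=-3
Before step 2 (DEC(x)): c=4, x=-2
Before step 1 (DEC(c)): c=5, x=-2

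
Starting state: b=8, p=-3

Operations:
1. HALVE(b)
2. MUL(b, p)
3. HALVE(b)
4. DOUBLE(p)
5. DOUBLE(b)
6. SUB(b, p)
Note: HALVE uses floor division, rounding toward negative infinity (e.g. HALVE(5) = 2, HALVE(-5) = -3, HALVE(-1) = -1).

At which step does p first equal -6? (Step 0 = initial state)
Step 4

Tracing p:
Initial: p = -3
After step 1: p = -3
After step 2: p = -3
After step 3: p = -3
After step 4: p = -6 ← first occurrence
After step 5: p = -6
After step 6: p = -6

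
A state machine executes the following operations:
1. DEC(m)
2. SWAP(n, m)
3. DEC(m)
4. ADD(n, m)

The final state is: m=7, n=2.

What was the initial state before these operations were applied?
m=-4, n=8

Working backwards:
Final state: m=7, n=2
Before step 4 (ADD(n, m)): m=7, n=-5
Before step 3 (DEC(m)): m=8, n=-5
Before step 2 (SWAP(n, m)): m=-5, n=8
Before step 1 (DEC(m)): m=-4, n=8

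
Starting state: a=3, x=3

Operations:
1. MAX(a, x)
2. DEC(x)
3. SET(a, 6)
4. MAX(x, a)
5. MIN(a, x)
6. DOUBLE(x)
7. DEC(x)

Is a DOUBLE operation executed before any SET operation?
No

First DOUBLE: step 6
First SET: step 3
Since 6 > 3, SET comes first.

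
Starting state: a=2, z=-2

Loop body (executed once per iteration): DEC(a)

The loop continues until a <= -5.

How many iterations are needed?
7

Tracing iterations:
Initial: a=2, z=-2
After iteration 1: a=1, z=-2
After iteration 2: a=0, z=-2
After iteration 3: a=-1, z=-2
After iteration 4: a=-2, z=-2
After iteration 5: a=-3, z=-2
After iteration 6: a=-4, z=-2
After iteration 7: a=-5, z=-2
a <= -5 now holds, so the loop exits after 7 iterations.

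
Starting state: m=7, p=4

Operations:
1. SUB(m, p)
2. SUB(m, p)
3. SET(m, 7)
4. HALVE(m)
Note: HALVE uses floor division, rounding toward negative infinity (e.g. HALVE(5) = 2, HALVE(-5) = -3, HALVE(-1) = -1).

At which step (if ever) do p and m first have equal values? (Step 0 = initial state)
Never

p and m never become equal during execution.

Comparing values at each step:
Initial: p=4, m=7
After step 1: p=4, m=3
After step 2: p=4, m=-1
After step 3: p=4, m=7
After step 4: p=4, m=3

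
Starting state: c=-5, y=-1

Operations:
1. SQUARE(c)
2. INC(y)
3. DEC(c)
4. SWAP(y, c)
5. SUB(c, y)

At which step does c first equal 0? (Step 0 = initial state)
Step 4

Tracing c:
Initial: c = -5
After step 1: c = 25
After step 2: c = 25
After step 3: c = 24
After step 4: c = 0 ← first occurrence
After step 5: c = -24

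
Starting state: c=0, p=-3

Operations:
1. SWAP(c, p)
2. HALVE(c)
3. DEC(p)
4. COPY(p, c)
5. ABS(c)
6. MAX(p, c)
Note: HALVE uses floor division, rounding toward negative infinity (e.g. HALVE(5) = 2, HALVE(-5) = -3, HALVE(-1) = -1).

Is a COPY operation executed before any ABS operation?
Yes

First COPY: step 4
First ABS: step 5
Since 4 < 5, COPY comes first.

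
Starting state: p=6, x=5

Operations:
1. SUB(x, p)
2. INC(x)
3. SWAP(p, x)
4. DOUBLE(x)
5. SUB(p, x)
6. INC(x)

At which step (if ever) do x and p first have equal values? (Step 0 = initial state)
Never

x and p never become equal during execution.

Comparing values at each step:
Initial: x=5, p=6
After step 1: x=-1, p=6
After step 2: x=0, p=6
After step 3: x=6, p=0
After step 4: x=12, p=0
After step 5: x=12, p=-12
After step 6: x=13, p=-12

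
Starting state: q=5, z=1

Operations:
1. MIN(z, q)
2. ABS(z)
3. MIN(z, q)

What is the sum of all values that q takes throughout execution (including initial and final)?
20

Values of q at each step:
Initial: q = 5
After step 1: q = 5
After step 2: q = 5
After step 3: q = 5
Sum = 5 + 5 + 5 + 5 = 20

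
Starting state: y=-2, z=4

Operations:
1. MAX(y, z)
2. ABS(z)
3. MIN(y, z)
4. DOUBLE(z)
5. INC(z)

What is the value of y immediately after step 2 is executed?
y = 4

Tracing y through execution:
Initial: y = -2
After step 1 (MAX(y, z)): y = 4
After step 2 (ABS(z)): y = 4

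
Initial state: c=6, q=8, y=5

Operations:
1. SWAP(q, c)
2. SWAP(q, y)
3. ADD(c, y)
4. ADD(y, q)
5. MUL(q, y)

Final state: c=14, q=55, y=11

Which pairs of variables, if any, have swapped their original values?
None

Comparing initial and final values:
q: 8 → 55
y: 5 → 11
c: 6 → 14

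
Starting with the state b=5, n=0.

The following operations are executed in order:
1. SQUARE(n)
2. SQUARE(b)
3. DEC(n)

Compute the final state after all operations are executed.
{b: 25, n: -1}

Step-by-step execution:
Initial: b=5, n=0
After step 1 (SQUARE(n)): b=5, n=0
After step 2 (SQUARE(b)): b=25, n=0
After step 3 (DEC(n)): b=25, n=-1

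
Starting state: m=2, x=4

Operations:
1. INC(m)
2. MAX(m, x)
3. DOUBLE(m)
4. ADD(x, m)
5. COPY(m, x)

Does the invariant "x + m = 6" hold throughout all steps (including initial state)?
No, violated after step 1

The invariant is violated after step 1.

State at each step:
Initial: m=2, x=4
After step 1: m=3, x=4
After step 2: m=4, x=4
After step 3: m=8, x=4
After step 4: m=8, x=12
After step 5: m=12, x=12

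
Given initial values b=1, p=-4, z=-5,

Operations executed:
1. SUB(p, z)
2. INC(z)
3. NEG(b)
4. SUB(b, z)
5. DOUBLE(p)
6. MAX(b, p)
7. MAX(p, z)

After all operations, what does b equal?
b = 3

Tracing execution:
Step 1: SUB(p, z) → b = 1
Step 2: INC(z) → b = 1
Step 3: NEG(b) → b = -1
Step 4: SUB(b, z) → b = 3
Step 5: DOUBLE(p) → b = 3
Step 6: MAX(b, p) → b = 3
Step 7: MAX(p, z) → b = 3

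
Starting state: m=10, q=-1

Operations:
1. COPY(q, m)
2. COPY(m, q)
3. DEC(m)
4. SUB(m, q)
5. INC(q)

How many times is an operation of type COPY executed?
2

Counting COPY operations:
Step 1: COPY(q, m) ← COPY
Step 2: COPY(m, q) ← COPY
Total: 2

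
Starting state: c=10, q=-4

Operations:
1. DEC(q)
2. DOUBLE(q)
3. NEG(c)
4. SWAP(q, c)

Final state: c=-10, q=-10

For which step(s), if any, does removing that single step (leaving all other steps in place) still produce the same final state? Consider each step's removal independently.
Step(s) 4

Testing removal of each single step:
Without step 1: final = c=-8, q=-10 (different)
Without step 2: final = c=-5, q=-10 (different)
Without step 3: final = c=-10, q=10 (different)
Without step 4: final = c=-10, q=-10 (same)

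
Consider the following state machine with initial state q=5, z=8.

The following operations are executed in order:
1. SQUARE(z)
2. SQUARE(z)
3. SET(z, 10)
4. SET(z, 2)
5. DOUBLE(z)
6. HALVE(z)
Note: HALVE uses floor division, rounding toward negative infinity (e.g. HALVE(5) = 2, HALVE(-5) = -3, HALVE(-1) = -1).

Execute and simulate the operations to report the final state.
{q: 5, z: 2}

Step-by-step execution:
Initial: q=5, z=8
After step 1 (SQUARE(z)): q=5, z=64
After step 2 (SQUARE(z)): q=5, z=4096
After step 3 (SET(z, 10)): q=5, z=10
After step 4 (SET(z, 2)): q=5, z=2
After step 5 (DOUBLE(z)): q=5, z=4
After step 6 (HALVE(z)): q=5, z=2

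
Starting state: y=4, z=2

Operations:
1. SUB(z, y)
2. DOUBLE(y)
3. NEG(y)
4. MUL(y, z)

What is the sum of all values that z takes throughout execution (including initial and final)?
-6

Values of z at each step:
Initial: z = 2
After step 1: z = -2
After step 2: z = -2
After step 3: z = -2
After step 4: z = -2
Sum = 2 + -2 + -2 + -2 + -2 = -6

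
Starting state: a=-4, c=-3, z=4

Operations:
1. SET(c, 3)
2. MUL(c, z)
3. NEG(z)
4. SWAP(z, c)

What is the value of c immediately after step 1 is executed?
c = 3

Tracing c through execution:
Initial: c = -3
After step 1 (SET(c, 3)): c = 3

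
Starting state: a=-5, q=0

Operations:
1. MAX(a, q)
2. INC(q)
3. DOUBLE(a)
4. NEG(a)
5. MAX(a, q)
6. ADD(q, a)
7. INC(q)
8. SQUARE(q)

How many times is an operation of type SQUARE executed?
1

Counting SQUARE operations:
Step 8: SQUARE(q) ← SQUARE
Total: 1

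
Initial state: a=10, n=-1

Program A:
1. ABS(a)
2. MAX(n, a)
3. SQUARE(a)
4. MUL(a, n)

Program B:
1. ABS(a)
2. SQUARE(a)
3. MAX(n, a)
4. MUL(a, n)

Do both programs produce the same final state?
No

Program A final state: a=1000, n=10
Program B final state: a=10000, n=100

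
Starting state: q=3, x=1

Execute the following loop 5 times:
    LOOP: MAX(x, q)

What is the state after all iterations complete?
q=3, x=3

Iteration trace:
Start: q=3, x=1
After iteration 1: q=3, x=3
After iteration 2: q=3, x=3
After iteration 3: q=3, x=3
After iteration 4: q=3, x=3
After iteration 5: q=3, x=3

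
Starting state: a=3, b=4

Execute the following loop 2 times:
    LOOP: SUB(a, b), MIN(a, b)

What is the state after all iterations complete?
a=-5, b=4

Iteration trace:
Start: a=3, b=4
After iteration 1: a=-1, b=4
After iteration 2: a=-5, b=4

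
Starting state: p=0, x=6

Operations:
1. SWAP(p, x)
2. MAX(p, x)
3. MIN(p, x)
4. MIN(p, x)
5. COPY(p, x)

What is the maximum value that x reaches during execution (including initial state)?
6

Values of x at each step:
Initial: x = 6 ← maximum
After step 1: x = 0
After step 2: x = 0
After step 3: x = 0
After step 4: x = 0
After step 5: x = 0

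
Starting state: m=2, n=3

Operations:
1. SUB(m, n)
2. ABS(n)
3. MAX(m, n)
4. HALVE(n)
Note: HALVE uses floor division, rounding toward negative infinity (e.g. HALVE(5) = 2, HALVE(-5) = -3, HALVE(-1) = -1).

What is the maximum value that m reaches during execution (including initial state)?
3

Values of m at each step:
Initial: m = 2
After step 1: m = -1
After step 2: m = -1
After step 3: m = 3 ← maximum
After step 4: m = 3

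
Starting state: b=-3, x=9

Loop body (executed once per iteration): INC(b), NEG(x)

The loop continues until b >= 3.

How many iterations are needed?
6

Tracing iterations:
Initial: b=-3, x=9
After iteration 1: b=-2, x=-9
After iteration 2: b=-1, x=9
After iteration 3: b=0, x=-9
After iteration 4: b=1, x=9
After iteration 5: b=2, x=-9
After iteration 6: b=3, x=9
b >= 3 now holds, so the loop exits after 6 iterations.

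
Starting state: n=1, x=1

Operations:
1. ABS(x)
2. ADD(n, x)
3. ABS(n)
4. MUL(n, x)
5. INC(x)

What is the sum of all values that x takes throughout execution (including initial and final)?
7

Values of x at each step:
Initial: x = 1
After step 1: x = 1
After step 2: x = 1
After step 3: x = 1
After step 4: x = 1
After step 5: x = 2
Sum = 1 + 1 + 1 + 1 + 1 + 2 = 7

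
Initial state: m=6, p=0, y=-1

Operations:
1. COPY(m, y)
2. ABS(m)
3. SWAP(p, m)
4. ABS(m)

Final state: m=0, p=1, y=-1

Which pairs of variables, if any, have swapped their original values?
None

Comparing initial and final values:
p: 0 → 1
m: 6 → 0
y: -1 → -1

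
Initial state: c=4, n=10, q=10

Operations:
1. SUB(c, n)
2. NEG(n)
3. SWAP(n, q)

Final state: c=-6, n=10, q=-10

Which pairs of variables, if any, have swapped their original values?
None

Comparing initial and final values:
n: 10 → 10
c: 4 → -6
q: 10 → -10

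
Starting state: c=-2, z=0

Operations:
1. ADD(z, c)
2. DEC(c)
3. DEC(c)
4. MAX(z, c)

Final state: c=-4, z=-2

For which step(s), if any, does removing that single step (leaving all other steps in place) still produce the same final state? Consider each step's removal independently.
Step(s) 4

Testing removal of each single step:
Without step 1: final = c=-4, z=0 (different)
Without step 2: final = c=-3, z=-2 (different)
Without step 3: final = c=-3, z=-2 (different)
Without step 4: final = c=-4, z=-2 (same)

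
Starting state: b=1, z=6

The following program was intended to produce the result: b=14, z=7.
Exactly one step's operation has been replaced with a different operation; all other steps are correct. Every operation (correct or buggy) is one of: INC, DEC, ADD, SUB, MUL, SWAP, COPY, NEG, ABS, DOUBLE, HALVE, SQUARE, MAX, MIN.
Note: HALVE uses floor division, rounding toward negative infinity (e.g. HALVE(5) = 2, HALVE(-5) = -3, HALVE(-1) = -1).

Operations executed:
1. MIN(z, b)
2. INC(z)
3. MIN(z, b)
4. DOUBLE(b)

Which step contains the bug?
Step 1

Trace with buggy code:
Initial: b=1, z=6
After step 1: b=1, z=1
After step 2: b=1, z=2
After step 3: b=1, z=1
After step 4: b=2, z=1
Actual final b=2, z=1 ≠ expected b=14, z=7.
Step 1 is the only position where a single-operation replacement can produce the expected result.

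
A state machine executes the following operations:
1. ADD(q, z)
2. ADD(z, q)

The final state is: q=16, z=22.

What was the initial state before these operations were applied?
q=10, z=6

Working backwards:
Final state: q=16, z=22
Before step 2 (ADD(z, q)): q=16, z=6
Before step 1 (ADD(q, z)): q=10, z=6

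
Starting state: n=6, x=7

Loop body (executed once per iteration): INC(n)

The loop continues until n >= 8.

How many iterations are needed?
2

Tracing iterations:
Initial: n=6, x=7
After iteration 1: n=7, x=7
After iteration 2: n=8, x=7
n >= 8 now holds, so the loop exits after 2 iterations.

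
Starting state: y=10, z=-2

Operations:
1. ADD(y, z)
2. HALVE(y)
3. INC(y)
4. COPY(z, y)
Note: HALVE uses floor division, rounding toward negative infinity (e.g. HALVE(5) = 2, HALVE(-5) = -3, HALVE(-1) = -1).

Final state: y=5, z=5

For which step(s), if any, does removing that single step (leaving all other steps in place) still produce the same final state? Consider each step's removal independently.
None - removing any single step changes the final result

Testing removal of each single step:
Without step 1: final = y=6, z=6 (different)
Without step 2: final = y=9, z=9 (different)
Without step 3: final = y=4, z=4 (different)
Without step 4: final = y=5, z=-2 (different)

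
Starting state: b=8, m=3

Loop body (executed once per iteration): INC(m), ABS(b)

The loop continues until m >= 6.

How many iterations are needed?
3

Tracing iterations:
Initial: b=8, m=3
After iteration 1: b=8, m=4
After iteration 2: b=8, m=5
After iteration 3: b=8, m=6
m >= 6 now holds, so the loop exits after 3 iterations.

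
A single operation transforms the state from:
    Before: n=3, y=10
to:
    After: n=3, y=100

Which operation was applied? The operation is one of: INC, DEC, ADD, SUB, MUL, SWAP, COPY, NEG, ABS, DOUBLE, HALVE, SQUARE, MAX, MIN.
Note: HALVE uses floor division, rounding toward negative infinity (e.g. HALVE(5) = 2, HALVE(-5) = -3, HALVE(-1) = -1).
SQUARE(y)

Analyzing the change:
Before: n=3, y=10
After: n=3, y=100
Variable y changed from 10 to 100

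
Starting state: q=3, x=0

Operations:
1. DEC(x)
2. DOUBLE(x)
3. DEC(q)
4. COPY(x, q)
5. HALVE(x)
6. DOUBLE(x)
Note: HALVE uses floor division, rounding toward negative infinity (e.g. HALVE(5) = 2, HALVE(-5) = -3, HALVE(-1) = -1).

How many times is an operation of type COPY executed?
1

Counting COPY operations:
Step 4: COPY(x, q) ← COPY
Total: 1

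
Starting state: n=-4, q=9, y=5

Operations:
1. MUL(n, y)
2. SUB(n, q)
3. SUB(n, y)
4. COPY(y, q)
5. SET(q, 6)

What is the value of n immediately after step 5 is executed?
n = -34

Tracing n through execution:
Initial: n = -4
After step 1 (MUL(n, y)): n = -20
After step 2 (SUB(n, q)): n = -29
After step 3 (SUB(n, y)): n = -34
After step 4 (COPY(y, q)): n = -34
After step 5 (SET(q, 6)): n = -34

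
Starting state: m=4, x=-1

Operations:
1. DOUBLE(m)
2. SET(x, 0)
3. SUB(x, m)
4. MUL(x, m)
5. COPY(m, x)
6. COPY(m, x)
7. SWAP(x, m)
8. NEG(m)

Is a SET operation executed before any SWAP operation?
Yes

First SET: step 2
First SWAP: step 7
Since 2 < 7, SET comes first.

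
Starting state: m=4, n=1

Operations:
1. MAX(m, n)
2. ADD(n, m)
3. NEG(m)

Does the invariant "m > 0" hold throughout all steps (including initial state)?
No, violated after step 3

The invariant is violated after step 3.

State at each step:
Initial: m=4, n=1
After step 1: m=4, n=1
After step 2: m=4, n=5
After step 3: m=-4, n=5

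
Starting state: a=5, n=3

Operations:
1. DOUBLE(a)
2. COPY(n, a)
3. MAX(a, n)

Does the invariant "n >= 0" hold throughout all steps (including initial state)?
Yes

The invariant holds at every step.

State at each step:
Initial: a=5, n=3
After step 1: a=10, n=3
After step 2: a=10, n=10
After step 3: a=10, n=10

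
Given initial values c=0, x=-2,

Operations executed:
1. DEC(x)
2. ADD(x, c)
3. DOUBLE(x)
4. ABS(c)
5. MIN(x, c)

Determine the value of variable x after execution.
x = -6

Tracing execution:
Step 1: DEC(x) → x = -3
Step 2: ADD(x, c) → x = -3
Step 3: DOUBLE(x) → x = -6
Step 4: ABS(c) → x = -6
Step 5: MIN(x, c) → x = -6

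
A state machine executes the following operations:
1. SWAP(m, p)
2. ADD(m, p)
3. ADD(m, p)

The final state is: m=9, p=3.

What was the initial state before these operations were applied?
m=3, p=3

Working backwards:
Final state: m=9, p=3
Before step 3 (ADD(m, p)): m=6, p=3
Before step 2 (ADD(m, p)): m=3, p=3
Before step 1 (SWAP(m, p)): m=3, p=3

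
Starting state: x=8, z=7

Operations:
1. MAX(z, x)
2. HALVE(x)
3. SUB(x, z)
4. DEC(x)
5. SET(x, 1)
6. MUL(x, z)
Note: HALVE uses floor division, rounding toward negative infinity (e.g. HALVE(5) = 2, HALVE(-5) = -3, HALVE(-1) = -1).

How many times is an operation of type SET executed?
1

Counting SET operations:
Step 5: SET(x, 1) ← SET
Total: 1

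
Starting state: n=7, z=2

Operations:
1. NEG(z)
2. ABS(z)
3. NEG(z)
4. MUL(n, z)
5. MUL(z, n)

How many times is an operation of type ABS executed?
1

Counting ABS operations:
Step 2: ABS(z) ← ABS
Total: 1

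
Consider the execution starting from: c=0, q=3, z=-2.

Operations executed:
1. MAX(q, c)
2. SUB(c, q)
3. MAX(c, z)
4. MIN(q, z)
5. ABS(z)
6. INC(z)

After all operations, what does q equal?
q = -2

Tracing execution:
Step 1: MAX(q, c) → q = 3
Step 2: SUB(c, q) → q = 3
Step 3: MAX(c, z) → q = 3
Step 4: MIN(q, z) → q = -2
Step 5: ABS(z) → q = -2
Step 6: INC(z) → q = -2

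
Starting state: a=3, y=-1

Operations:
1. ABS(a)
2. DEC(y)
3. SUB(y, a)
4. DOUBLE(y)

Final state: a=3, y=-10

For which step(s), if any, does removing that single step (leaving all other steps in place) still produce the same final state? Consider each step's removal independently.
Step(s) 1

Testing removal of each single step:
Without step 1: final = a=3, y=-10 (same)
Without step 2: final = a=3, y=-8 (different)
Without step 3: final = a=3, y=-4 (different)
Without step 4: final = a=3, y=-5 (different)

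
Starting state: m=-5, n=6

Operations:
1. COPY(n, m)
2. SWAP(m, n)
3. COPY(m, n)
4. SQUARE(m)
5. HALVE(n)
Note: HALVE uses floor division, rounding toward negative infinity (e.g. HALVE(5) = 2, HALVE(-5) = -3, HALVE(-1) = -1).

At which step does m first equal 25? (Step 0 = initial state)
Step 4

Tracing m:
Initial: m = -5
After step 1: m = -5
After step 2: m = -5
After step 3: m = -5
After step 4: m = 25 ← first occurrence
After step 5: m = 25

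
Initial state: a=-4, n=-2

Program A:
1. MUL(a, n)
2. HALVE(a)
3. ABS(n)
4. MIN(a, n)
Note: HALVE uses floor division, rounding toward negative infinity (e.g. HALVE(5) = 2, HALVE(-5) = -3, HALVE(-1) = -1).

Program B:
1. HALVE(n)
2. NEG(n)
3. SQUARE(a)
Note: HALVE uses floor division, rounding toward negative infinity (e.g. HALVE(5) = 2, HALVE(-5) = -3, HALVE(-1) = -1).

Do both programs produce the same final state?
No

Program A final state: a=2, n=2
Program B final state: a=16, n=1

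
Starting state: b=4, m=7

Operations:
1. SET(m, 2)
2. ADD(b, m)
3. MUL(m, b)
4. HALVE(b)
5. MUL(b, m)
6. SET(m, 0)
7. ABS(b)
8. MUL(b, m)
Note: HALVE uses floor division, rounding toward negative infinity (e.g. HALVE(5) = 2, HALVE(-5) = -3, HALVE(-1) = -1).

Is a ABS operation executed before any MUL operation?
No

First ABS: step 7
First MUL: step 3
Since 7 > 3, MUL comes first.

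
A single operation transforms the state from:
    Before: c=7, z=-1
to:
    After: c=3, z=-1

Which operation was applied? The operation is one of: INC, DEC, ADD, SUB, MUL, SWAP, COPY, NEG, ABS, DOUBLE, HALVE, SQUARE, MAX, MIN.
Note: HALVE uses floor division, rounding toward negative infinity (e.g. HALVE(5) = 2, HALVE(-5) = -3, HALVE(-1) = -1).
HALVE(c)

Analyzing the change:
Before: c=7, z=-1
After: c=3, z=-1
Variable c changed from 7 to 3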